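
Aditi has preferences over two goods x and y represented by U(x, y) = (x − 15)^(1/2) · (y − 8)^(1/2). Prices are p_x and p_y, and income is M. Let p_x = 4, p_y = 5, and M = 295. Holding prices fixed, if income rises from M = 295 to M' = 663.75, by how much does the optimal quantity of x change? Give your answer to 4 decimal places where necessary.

Δx* = 46.0938

MRS = (y−8)/(x−15). Tangency with p_x/p_y gives y−8 = (p_x/p_y)·(x−15).
After buying the subsistence bundle (15, 8), a share 0.5 of the remaining income goes to x: x* = 15 + 0.5·(M − 15p_x − 8p_y)/p_x.
Discretionary income = 295 − 15·4 − 8·5 = 195; x* = 15 + 0.5·195/4 = 39.375.
At M' = 663.75: x* = 85.4688. Change: 85.4688 − 39.375 = 46.0938.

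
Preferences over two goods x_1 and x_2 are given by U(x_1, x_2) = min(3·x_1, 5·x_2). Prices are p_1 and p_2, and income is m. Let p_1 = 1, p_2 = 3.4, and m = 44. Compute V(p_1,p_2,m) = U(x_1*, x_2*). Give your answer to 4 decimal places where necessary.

V = 43.4211

With perfect complements, no substitution: consume in ratio x_1:x_2 = 5:3.
Budget: p_1·x_1 + p_2·(3/5)·x_1 = m, so (5·p_1 + 3·p_2)·x_1 = 5·m.
Demand: x_1*(p_1,p_2,m) = 5·m/(5·p_1 + 3·p_2), x_2* = 3·m/(5·p_1 + 3·p_2).
Here 5·1 + 3·3.4 = 15.2, giving x_1* = 14.4737 and x_2* = 8.6842.
Utility at the optimum: U(14.4737, 8.6842) = 43.4211.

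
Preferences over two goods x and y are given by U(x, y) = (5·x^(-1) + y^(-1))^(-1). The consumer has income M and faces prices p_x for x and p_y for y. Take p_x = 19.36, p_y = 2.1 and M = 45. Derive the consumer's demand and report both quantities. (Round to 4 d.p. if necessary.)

x* = 2.026, y* = 2.751

Numerically y/x = 1.357869, so x* = 45/(19.36 + 2.1·1.357869) = 2.026 and y* = 1.357869·2.026 = 2.751.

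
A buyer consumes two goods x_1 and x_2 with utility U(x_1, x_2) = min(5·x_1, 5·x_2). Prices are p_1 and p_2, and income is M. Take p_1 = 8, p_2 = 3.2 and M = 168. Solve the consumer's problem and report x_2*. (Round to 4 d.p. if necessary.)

x_2* = 15

Here 5·8 + 5·3.2 = 56, giving x_2* = 15.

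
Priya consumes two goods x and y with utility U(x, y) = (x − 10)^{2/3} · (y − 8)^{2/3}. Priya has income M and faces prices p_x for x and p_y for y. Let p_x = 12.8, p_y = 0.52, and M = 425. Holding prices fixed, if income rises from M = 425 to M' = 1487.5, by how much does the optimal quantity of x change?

MRS = (y−8)/(x−10). Tangency with p_x/p_y gives y−8 = (p_x/p_y)·(x−10).
Substituting into the budget: x* = 10 + 0.5·(M − 10·p_x − 8·p_y)/p_x, and y* = 8 + 0.5·(…)/p_y.
Discretionary income = 425 − 10·12.8 − 8·0.52 = 292.84; x* = 10 + 0.5·292.84/12.8 = 21.4391.
At M' = 1487.5: x* = 62.943. Change: 62.943 − 21.4391 = 41.5039.

Δx* = 41.5039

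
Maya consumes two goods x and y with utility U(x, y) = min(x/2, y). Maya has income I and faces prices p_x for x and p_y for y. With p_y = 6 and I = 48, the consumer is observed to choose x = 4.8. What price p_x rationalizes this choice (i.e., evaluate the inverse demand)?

With perfect complements, no substitution: consume in ratio x:y = 2:1.
Budget: p_x·x + p_y·(1/2)·x = I, so (2·p_x + p_y)·x = 2·I.
Demand: x*(p_x,p_y,I) = 2·I/(2·p_x + p_y), y* = I/(2·p_x + p_y).
Set x* = 4.8 in the demand function and solve for p_x: p_x = 7.

p_x = 7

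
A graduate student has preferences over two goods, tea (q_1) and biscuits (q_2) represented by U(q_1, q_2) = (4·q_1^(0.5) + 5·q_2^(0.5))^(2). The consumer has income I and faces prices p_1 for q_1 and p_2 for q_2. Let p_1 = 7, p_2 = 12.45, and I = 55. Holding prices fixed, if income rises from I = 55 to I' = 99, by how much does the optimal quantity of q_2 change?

Δq_2* = 1.6528

MRS = MU_q_1/MU_q_2 = (4/5)·(q_2/q_1)^(0.5). Set equal to p_1/p_2.
Solve for the ratio: q_2/q_1 = [(5/4)·p_1/p_2]^(2).
With the ratio pinned down, the budget gives q_1* = I/(p_1 + p_2·(q_2/q_1)) and q_2* = (q_2/q_1)·q_1*.
Numerically q_2/q_1 = 0.493944, so q_1* = 55/(7 + 12.45·0.493944) = 4.1826 and q_2* = 0.493944·4.1826 = 2.066.
At I' = 99: q_2* = 3.7188. Change: 3.7188 − 2.066 = 1.6528.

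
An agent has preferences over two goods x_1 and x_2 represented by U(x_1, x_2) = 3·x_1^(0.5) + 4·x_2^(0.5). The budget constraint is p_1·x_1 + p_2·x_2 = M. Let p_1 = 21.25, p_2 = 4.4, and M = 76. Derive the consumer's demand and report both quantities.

MU_x_1 ∝ 3·x_1^(-0.5), MU_x_2 ∝ 4·x_2^(-0.5), so MRS = (3/4)·(x_2/x_1)^(0.5) = p_1/p_2.
Hence x_2/x_1 = ((4/3)·p_1/p_2)^(1/(0.5)), i.e. raised to the 2 power.
With the ratio pinned down, the budget gives x_1* = M/(p_1 + p_2·(x_2/x_1)) and x_2* = (x_2/x_1)·x_1*.
Numerically x_2/x_1 = 41.465794, so x_1* = 76/(21.25 + 4.4·41.465794) = 0.3731 and x_2* = 41.465794·0.3731 = 15.4708.

x_1* = 0.3731, x_2* = 15.4708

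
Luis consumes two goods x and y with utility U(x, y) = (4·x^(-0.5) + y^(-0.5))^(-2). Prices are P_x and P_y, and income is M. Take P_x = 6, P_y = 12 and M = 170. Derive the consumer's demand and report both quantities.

With the ratio pinned down, the budget gives x* = M/(P_x + P_y·(y/x)) and y* = (y/x)·x*.
Numerically y/x = 0.25, so x* = 170/(6 + 12·0.25) = 18.8889 and y* = 0.25·18.8889 = 4.7222.

x* = 18.8889, y* = 4.7222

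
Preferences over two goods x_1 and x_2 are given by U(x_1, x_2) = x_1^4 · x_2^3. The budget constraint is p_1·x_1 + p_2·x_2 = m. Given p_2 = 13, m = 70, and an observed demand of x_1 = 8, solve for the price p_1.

p_1 = 5

Tangency: MRS = (4/3)·x_2/x_1 = p_1/p_2.
So 4·p_2·x_2 = 3·p_1·x_1; combined with the budget, a share 4/7 of income goes to x_1.
Demand: x_1*(p_1,p_2,m) = 4/7·m/p_1 and x_2* = 3/7·m/p_2.
Set x_1* = 8 in the demand function and solve for p_1: p_1 = 5.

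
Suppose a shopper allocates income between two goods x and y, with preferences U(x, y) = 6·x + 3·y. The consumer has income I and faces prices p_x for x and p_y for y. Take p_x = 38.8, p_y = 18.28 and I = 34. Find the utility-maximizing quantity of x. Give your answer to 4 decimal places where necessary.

y gives more utility per dollar, so spend all income on y: y* = I/p_y, x* = 0.
Numerically: x* = 0, y* = 1.86.

x* = 0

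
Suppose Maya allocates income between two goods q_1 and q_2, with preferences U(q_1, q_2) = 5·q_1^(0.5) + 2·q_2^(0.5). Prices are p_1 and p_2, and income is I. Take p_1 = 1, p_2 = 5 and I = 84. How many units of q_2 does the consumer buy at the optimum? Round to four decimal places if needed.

With the ratio pinned down, the budget gives q_1* = I/(p_1 + p_2·(q_2/q_1)) and q_2* = (q_2/q_1)·q_1*.
Numerically q_2/q_1 = 0.0064, so q_1* = 84/(1 + 5·0.0064) = 81.3953 and q_2* = 0.0064·81.3953 = 0.5209.

q_2* = 0.5209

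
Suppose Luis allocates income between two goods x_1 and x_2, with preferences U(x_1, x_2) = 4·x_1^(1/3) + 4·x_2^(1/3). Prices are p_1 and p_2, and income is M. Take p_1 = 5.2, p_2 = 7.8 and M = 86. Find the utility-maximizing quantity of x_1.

x_1* = 9.1046

MU_x_1 ∝ 4·x_1^(-2/3), MU_x_2 ∝ 4·x_2^(-2/3), so MRS = (x_2/x_1)^(2/3) = p_1/p_2.
Solve for the ratio: x_2/x_1 = [p_1/p_2]^(1.5).
With the ratio pinned down, the budget gives x_1* = M/(p_1 + p_2·(x_2/x_1)) and x_2* = (x_2/x_1)·x_1*.
Numerically x_2/x_1 = 0.544331, so x_1* = 86/(5.2 + 7.8·0.544331) = 9.1046.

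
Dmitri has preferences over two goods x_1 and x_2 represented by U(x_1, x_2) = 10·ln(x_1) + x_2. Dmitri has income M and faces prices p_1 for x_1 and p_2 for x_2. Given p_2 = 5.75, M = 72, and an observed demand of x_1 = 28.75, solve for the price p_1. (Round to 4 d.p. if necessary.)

MU_x_1 = 10/x_1, MU_x_2 = 1. Tangency: 10/x_1 = p_1/p_2.
So x_1*(p_1,p_2) = 10·p_2/p_1, independent of income; and x_2* = (M − 10·p_2)/p_2.
Set x_1* = 28.75 in the demand function and solve for p_1: p_1 = 2.

p_1 = 2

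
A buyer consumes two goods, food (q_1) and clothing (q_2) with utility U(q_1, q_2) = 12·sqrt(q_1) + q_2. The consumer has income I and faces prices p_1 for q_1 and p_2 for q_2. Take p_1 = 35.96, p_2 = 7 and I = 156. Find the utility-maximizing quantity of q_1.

Utility is quasi-linear in q_2; the FOC for q_1 is 6/√q_1 = p_1/p_2.
Solve: √q_1 = 6·p_2/p_1, so q_1*(p_1,p_2) = (6·p_2/p_1)², and q_2* = (I − p_1·q_1*)/p_2.
Plugging in: q_1* = (6·7/35.96)² = 1.3641.

q_1* = 1.3641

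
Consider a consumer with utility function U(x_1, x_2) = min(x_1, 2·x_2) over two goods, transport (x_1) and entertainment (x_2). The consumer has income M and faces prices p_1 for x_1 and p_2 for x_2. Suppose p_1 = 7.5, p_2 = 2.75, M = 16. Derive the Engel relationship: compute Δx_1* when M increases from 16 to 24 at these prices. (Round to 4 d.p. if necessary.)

Δx_1* = 0.9014

Here 2·7.5 + 2.75 = 17.75, giving x_1* = 1.8028.
At M' = 24: x_1* = 2.7042. Change: 2.7042 − 1.8028 = 0.9014.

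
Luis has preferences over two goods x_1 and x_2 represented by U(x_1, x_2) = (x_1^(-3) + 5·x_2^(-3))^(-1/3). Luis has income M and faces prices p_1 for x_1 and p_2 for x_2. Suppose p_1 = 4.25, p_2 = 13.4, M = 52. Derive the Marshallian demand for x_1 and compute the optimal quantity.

x_1* = 2.6961

MRS = MU_x_1/MU_x_2 = (1/5)·(x_2/x_1)^(4). Set equal to p_1/p_2.
Solve for the ratio: x_2/x_1 = [5·p_1/p_2]^(0.25).
Substitute x_2 = (x_2/x_1)·x_1 into the budget: x_1* = M/(p_1 + p_2·(x_2/x_1)).
Numerically x_2/x_1 = 1.122183, so x_1* = 52/(4.25 + 13.4·1.122183) = 2.6961.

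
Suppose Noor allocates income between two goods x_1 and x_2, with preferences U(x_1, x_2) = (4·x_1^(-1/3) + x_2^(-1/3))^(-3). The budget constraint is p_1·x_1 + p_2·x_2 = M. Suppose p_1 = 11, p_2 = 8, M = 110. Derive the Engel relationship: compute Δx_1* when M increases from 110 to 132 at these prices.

From the CES first-order condition, 4·(x_2/x_1)^(4/3) = p_1/p_2.
Solve for the ratio: x_2/x_1 = [(1/4)·p_1/p_2]^(0.75).
With the ratio pinned down, the budget gives x_1* = M/(p_1 + p_2·(x_2/x_1)) and x_2* = (x_2/x_1)·x_1*.
Numerically x_2/x_1 = 0.448934, so x_1* = 110/(11 + 8·0.448934) = 7.5387.
At M' = 132: x_1* = 9.0464. Change: 9.0464 − 7.5387 = 1.5077.

Δx_1* = 1.5077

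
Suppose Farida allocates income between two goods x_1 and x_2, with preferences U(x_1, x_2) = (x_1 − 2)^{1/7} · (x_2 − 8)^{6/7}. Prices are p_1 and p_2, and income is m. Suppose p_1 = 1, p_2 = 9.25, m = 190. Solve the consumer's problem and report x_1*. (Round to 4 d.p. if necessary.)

This is Cobb-Douglas in (x_1−2, x_2−8): tangency gives 1/7·p_2·(x_2−8) = 6/7·p_1·(x_1−2).
After buying the subsistence bundle (2, 8), a share 1/7 of the remaining income goes to x_1: x_1* = 2 + 1/7·(m − 2p_1 − 8p_2)/p_1.
Discretionary income = 190 − 2·1 − 8·9.25 = 114; x_1* = 2 + 1/7·114/1 = 18.2857.

x_1* = 18.2857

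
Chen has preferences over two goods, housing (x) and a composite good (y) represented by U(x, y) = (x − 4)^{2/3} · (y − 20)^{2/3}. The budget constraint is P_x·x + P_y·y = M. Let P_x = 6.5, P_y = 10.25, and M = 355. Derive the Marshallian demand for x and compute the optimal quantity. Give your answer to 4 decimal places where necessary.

This is Cobb-Douglas in (x−4, y−20): tangency gives 2/3·P_y·(y−20) = 2/3·P_x·(x−4).
After buying the subsistence bundle (4, 20), a share 0.5 of the remaining income goes to x: x* = 4 + 0.5·(M − 4P_x − 20P_y)/P_x.
Discretionary income = 355 − 4·6.5 − 20·10.25 = 124; x* = 4 + 0.5·124/6.5 = 13.5385.

x* = 13.5385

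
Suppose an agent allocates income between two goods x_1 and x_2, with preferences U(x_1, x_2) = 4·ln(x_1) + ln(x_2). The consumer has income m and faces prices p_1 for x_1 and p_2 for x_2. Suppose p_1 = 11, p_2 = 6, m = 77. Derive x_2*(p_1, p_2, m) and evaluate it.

Tangency: MRS = 4·x_2/x_1 = p_1/p_2.
Rearranging, p_2·x_2 = (1/4)·p_1·x_1. Substituting into the budget gives p_1·x_1·(1 + (1/4)) = m.
Demand: x_1*(p_1,p_2,m) = 0.8·m/p_1 and x_2* = 0.2·m/p_2.
At p_1=11, p_2=6, m=77: x_2* = 0.2·77/6 = 2.5667.

x_2* = 2.5667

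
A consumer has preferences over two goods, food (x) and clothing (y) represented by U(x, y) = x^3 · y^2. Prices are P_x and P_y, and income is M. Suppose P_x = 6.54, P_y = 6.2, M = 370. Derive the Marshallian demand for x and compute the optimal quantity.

x* = 33.945

Tangency: MRS = (3/2)·y/x = P_x/P_y.
Rearranging, P_y·y = (2/3)·P_x·x. Substituting into the budget gives P_x·x·(1 + (2/3)) = M.
Demand: x*(P_x,P_y,M) = 0.6·M/P_x and y* = 0.4·M/P_y.
At P_x=6.54, P_y=6.2, M=370: x* = 0.6·370/6.54 = 33.945.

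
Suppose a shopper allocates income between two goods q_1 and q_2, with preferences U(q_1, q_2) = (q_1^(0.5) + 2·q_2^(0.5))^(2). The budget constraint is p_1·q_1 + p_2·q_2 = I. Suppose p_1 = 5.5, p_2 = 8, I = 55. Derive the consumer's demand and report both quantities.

q_1* = 2.6667, q_2* = 5.0417

MU_q_1 ∝ q_1^(-0.5), MU_q_2 ∝ 2·q_2^(-0.5), so MRS = (1/2)·(q_2/q_1)^(0.5) = p_1/p_2.
Hence q_2/q_1 = (2·p_1/p_2)^(1/(0.5)), i.e. raised to the 2 power.
Substitute q_2 = (q_2/q_1)·q_1 into the budget: q_1* = I/(p_1 + p_2·(q_2/q_1)).
Numerically q_2/q_1 = 1.890625, so q_1* = 55/(5.5 + 8·1.890625) = 2.6667 and q_2* = 1.890625·2.6667 = 5.0417.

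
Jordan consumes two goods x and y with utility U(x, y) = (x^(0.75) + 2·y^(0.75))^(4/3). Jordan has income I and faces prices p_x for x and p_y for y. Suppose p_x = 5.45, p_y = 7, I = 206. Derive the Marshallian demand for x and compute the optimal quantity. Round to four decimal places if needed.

From the CES first-order condition, (1/2)·(y/x)^(0.25) = p_x/p_y.
Hence y/x = (2·p_x/p_y)^(1/(0.25)), i.e. raised to the 4 power.
Substitute y = (y/x)·x into the budget: x* = I/(p_x + p_y·(y/x)).
Numerically y/x = 5.87914, so x* = 206/(5.45 + 7·5.87914) = 4.4202.

x* = 4.4202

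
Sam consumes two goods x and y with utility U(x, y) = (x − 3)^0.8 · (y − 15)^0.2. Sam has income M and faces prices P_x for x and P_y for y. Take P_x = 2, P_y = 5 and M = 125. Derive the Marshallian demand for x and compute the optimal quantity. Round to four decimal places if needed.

This is Cobb-Douglas in (x−3, y−15): tangency gives 0.8·P_y·(y−15) = 0.2·P_x·(x−3).
After buying the subsistence bundle (3, 15), a share 0.8 of the remaining income goes to x: x* = 3 + 0.8·(M − 3P_x − 15P_y)/P_x.
Discretionary income = 125 − 3·2 − 15·5 = 44; x* = 3 + 0.8·44/2 = 20.6.

x* = 20.6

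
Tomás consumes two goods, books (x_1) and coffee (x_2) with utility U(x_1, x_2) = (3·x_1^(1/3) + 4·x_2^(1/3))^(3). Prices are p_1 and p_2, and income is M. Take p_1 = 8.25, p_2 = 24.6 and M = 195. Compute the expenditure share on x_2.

With the ratio pinned down, the budget gives x_1* = M/(p_1 + p_2·(x_2/x_1)) and x_2* = (x_2/x_1)·x_1*.
Numerically x_2/x_1 = 0.29901, so x_1* = 195/(8.25 + 24.6·0.29901) = 12.4955 and x_2* = 0.29901·12.4955 = 3.7363.
Expenditure on x_2: 24.6·3.7363 = 91.9124; share = 0.4713.

share on x_2 = 0.4713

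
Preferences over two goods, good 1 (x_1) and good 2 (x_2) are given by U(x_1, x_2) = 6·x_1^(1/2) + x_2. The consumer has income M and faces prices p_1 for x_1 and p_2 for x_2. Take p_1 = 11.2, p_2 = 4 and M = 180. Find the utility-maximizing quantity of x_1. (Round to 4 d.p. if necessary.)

MU_x_1 = 3/√x_1, MU_x_2 = 1. Tangency: 3/√x_1 = p_1/p_2.
Solve: √x_1 = 3·p_2/p_1, so x_1*(p_1,p_2) = (3·p_2/p_1)², and x_2* = (M − p_1·x_1*)/p_2.
Plugging in: x_1* = (3·4/11.2)² = 1.148.

x_1* = 1.148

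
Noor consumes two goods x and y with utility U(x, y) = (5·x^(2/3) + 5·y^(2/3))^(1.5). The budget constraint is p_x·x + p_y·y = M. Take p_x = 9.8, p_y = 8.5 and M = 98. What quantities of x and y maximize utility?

x* = 4.2932, y* = 6.5796

Substitute y = (y/x)·x into the budget: x* = M/(p_x + p_y·(y/x)).
Numerically y/x = 1.532574, so x* = 98/(9.8 + 8.5·1.532574) = 4.2932 and y* = 1.532574·4.2932 = 6.5796.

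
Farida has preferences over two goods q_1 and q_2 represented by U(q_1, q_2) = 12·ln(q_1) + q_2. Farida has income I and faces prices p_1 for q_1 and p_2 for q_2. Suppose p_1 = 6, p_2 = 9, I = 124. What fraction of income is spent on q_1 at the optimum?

share on q_1 = 0.871

MU_q_1 = 12/q_1, MU_q_2 = 1. Tangency: 12/q_1 = p_1/p_2.
So q_1*(p_1,p_2) = 12·p_2/p_1, independent of income; and q_2* = (I − 12·p_2)/p_2.
At the given prices: q_1* = 12·9/6 = 18, and q_2* = 1.7778.
Expenditure on q_1: 6·18 = 108; share = 0.871.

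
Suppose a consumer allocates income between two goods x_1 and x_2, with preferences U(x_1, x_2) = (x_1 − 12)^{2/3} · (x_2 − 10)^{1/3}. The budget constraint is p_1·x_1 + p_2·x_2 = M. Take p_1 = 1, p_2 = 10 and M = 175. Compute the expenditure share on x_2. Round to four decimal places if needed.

share on x_2 = 0.6914

MRS = 2·(x_2−10)/(x_1−12). Tangency with p_1/p_2 gives x_2−10 = (1/2)·(p_1/p_2)·(x_1−12).
Substituting into the budget: x_1* = 12 + 2/3·(M − 12·p_1 − 10·p_2)/p_1, and x_2* = 10 + 1/3·(…)/p_2.
Discretionary income = 175 − 12·1 − 10·10 = 63; x_1* = 12 + 2/3·63/1 = 54; x_2* = 10 + 1/3·63/10 = 12.1.
Expenditure on x_2: 10·12.1 = 121; share = 0.6914.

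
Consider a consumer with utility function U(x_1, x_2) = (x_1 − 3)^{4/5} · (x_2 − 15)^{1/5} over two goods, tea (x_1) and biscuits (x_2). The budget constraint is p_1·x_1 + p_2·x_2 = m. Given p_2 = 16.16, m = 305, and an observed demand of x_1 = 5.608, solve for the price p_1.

p_1 = 10

Let x_1' = x_1−3, x_2' = x_2−15. MRS = 4·x_2'/x_1' = p_1/p_2.
After buying the subsistence bundle (3, 15), a share 0.8 of the remaining income goes to x_1: x_1* = 3 + 0.8·(m − 3p_1 − 15p_2)/p_1.
Set x_1* = 5.608 in the demand function and solve for p_1: p_1 = 10.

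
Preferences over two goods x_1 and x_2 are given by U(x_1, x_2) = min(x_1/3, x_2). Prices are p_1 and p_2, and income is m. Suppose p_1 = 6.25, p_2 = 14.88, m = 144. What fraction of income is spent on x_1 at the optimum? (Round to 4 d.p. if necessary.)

Leontief preferences: the optimum is at the kink where x_1/3 = x_2/1, i.e. x_2 = (1/3)·x_1.
Budget: p_1·x_1 + p_2·(1/3)·x_1 = m, so (3·p_1 + p_2)·x_1 = 3·m.
Demand: x_1*(p_1,p_2,m) = 3·m/(3·p_1 + p_2), x_2* = m/(3·p_1 + p_2).
Here 3·6.25 + 14.88 = 33.63, giving x_1* = 12.8457 and x_2* = 4.2819.
Expenditure on x_1: 6.25·12.8457 = 80.2855; share = 0.5575.

share on x_1 = 0.5575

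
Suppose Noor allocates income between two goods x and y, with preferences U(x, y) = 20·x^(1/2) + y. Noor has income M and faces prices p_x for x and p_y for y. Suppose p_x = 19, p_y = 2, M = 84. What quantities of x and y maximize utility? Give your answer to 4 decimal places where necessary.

Thus x* = (10·p_y/p_x)² — independent of M — with the rest of income spent on y.
Plugging in: x* = (10·2/19)² = 1.108, y* = 31.4737.

x* = 1.108, y* = 31.4737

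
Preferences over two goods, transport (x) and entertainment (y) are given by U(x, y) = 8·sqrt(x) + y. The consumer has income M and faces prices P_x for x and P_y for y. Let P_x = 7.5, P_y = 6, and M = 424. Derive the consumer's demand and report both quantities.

Thus x* = (4·P_y/P_x)² — independent of M — with the rest of income spent on y.
Plugging in: x* = (4·6/7.5)² = 10.24, y* = 57.8667.

x* = 10.24, y* = 57.8667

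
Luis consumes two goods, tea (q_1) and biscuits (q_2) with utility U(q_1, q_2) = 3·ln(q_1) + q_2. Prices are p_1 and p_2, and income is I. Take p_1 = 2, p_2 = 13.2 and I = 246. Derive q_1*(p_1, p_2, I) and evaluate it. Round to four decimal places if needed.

q_1* = 19.8

So q_1*(p_1,p_2) = 3·p_2/p_1, independent of income; and q_2* = (I − 3·p_2)/p_2.
At the given prices: q_1* = 3·13.2/2 = 19.8.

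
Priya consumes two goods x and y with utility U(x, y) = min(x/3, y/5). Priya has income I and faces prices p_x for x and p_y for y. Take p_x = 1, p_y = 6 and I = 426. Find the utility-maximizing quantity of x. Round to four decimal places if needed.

x* = 38.7273

With perfect complements, no substitution: consume in ratio x:y = 3:5.
Budget: p_x·x + p_y·(5/3)·x = I, so (3·p_x + 5·p_y)·x = 3·I.
Demand: x*(p_x,p_y,I) = 3·I/(3·p_x + 5·p_y), y* = 5·I/(3·p_x + 5·p_y).
Here 3·1 + 5·6 = 33, giving x* = 38.7273.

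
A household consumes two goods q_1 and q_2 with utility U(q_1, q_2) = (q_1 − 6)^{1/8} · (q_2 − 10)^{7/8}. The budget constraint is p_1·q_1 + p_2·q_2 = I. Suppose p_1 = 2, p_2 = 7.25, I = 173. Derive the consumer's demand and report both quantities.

This is Cobb-Douglas in (q_1−6, q_2−10): tangency gives 0.125·p_2·(q_2−10) = 0.875·p_1·(q_1−6).
After buying the subsistence bundle (6, 10), a share 0.125 of the remaining income goes to q_1: q_1* = 6 + 0.125·(I − 6p_1 − 10p_2)/p_1.
Discretionary income = 173 − 6·2 − 10·7.25 = 88.5; q_1* = 6 + 0.125·88.5/2 = 11.5312; q_2* = 10 + 0.875·88.5/7.25 = 20.681.

q_1* = 11.5312, q_2* = 20.681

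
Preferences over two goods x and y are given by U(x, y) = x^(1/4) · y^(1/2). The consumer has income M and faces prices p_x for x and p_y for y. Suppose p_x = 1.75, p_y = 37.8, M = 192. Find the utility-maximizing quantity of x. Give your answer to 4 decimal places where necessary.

x* = 36.5714

The MRS is (1/2)·y/x. Set MRS = p_x/p_y.
So 0.25·p_y·y = 0.5·p_x·x; combined with the budget, a share 1/3 of income goes to x.
Demand: x*(p_x,p_y,M) = 1/3·M/p_x and y* = 2/3·M/p_y.
At p_x=1.75, p_y=37.8, M=192: x* = 1/3·192/1.75 = 36.5714.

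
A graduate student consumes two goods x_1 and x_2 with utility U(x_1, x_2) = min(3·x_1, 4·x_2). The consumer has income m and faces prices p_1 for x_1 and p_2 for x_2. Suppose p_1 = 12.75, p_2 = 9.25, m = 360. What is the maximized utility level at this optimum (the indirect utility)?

Leontief preferences: the optimum is at the kink where x_1/4 = x_2/3, i.e. x_2 = (3/4)·x_1.
Budget: p_1·x_1 + p_2·(3/4)·x_1 = m, so (4·p_1 + 3·p_2)·x_1 = 4·m.
Demand: x_1*(p_1,p_2,m) = 4·m/(4·p_1 + 3·p_2), x_2* = 3·m/(4·p_1 + 3·p_2).
Here 4·12.75 + 3·9.25 = 78.75, giving x_1* = 18.2857 and x_2* = 13.7143.
Utility at the optimum: U(18.2857, 13.7143) = 54.8571.

V = 54.8571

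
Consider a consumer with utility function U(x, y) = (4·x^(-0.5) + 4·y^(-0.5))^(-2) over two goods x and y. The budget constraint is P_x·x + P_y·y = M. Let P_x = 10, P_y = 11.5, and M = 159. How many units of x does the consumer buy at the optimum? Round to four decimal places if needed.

Substitute y = (y/x)·x into the budget: x* = M/(P_x + P_y·(y/x)).
Numerically y/x = 0.911034, so x* = 159/(10 + 11.5·0.911034) = 7.7648.

x* = 7.7648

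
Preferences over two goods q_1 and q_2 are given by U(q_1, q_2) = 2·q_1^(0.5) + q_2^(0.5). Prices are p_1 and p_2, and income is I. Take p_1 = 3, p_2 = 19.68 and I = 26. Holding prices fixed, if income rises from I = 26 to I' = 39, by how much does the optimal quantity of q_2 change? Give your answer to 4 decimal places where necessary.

From the CES first-order condition, 2·(q_2/q_1)^(0.5) = p_1/p_2.
Solve for the ratio: q_2/q_1 = [(1/2)·p_1/p_2]^(2).
Substitute q_2 = (q_2/q_1)·q_1 into the budget: q_1* = I/(p_1 + p_2·(q_2/q_1)).
Numerically q_2/q_1 = 0.005809, so q_1* = 26/(3 + 19.68·0.005809) = 8.3485 and q_2* = 0.005809·8.3485 = 0.0485.
At I' = 39: q_2* = 0.0727. Change: 0.0727 − 0.0485 = 0.0242.

Δq_2* = 0.0242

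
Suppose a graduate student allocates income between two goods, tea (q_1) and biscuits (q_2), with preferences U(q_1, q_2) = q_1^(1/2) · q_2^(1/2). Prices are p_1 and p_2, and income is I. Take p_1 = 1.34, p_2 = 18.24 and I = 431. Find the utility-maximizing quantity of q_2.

q_2* = 11.8147

MU_q_1/MU_q_2 = (0.5·q_2)/(0.5·q_1); tangency sets this equal to p_1/p_2.
Rearranging, p_2·q_2 = p_1·q_1. Substituting into the budget gives p_1·q_1·(1 + 1) = I.
Demand: q_1*(p_1,p_2,I) = 0.5·I/p_1 and q_2* = 0.5·I/p_2.
At p_1=1.34, p_2=18.24, I=431: q_2* = 0.5·431/18.24 = 11.8147.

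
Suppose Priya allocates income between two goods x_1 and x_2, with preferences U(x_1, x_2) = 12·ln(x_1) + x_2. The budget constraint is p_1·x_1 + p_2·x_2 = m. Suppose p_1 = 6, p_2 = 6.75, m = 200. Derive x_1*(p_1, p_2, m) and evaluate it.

Set MRS = p_1/p_2: (12/x_1)/1 = p_1/p_2.
So x_1*(p_1,p_2) = 12·p_2/p_1, independent of income; and x_2* = (m − 12·p_2)/p_2.
At the given prices: x_1* = 12·6.75/6 = 13.5.

x_1* = 13.5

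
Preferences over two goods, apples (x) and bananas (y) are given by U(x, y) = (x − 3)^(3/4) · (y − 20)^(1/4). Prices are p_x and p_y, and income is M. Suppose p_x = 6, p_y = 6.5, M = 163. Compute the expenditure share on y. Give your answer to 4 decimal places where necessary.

MRS = 3·(y−20)/(x−3). Tangency with p_x/p_y gives y−20 = (1/3)·(p_x/p_y)·(x−3).
Substituting into the budget: x* = 3 + 0.75·(M − 3·p_x − 20·p_y)/p_x, and y* = 20 + 0.25·(…)/p_y.
Discretionary income = 163 − 3·6 − 20·6.5 = 15; x* = 3 + 0.75·15/6 = 4.875; y* = 20 + 0.25·15/6.5 = 20.5769.
Expenditure on y: 6.5·20.5769 = 133.75; share = 0.8206.

share on y = 0.8206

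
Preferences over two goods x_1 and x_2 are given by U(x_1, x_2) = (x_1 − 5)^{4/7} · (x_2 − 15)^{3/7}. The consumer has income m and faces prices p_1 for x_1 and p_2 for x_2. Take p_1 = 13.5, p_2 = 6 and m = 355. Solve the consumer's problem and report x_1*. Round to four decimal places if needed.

x_1* = 13.3598

MRS = (4/3)·(x_2−15)/(x_1−5). Tangency with p_1/p_2 gives x_2−15 = (3/4)·(p_1/p_2)·(x_1−5).
Substituting into the budget: x_1* = 5 + 4/7·(m − 5·p_1 − 15·p_2)/p_1, and x_2* = 15 + 3/7·(…)/p_2.
Discretionary income = 355 − 5·13.5 − 15·6 = 197.5; x_1* = 5 + 4/7·197.5/13.5 = 13.3598.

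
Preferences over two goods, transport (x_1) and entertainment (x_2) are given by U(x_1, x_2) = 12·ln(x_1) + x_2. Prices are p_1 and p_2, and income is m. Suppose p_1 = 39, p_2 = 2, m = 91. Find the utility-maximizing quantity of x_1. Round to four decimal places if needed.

Set MRS = p_1/p_2: (12/x_1)/1 = p_1/p_2.
So x_1*(p_1,p_2) = 12·p_2/p_1, independent of income; and x_2* = (m − 12·p_2)/p_2.
At the given prices: x_1* = 12·2/39 = 0.6154.

x_1* = 0.6154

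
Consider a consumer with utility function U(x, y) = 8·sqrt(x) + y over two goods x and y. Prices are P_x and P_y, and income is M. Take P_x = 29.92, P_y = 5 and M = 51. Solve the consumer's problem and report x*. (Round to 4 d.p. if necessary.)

x* = 0.4468

Utility is quasi-linear in y; the FOC for x is 4/√x = P_x/P_y.
Thus x* = (4·P_y/P_x)² — independent of M — with the rest of income spent on y.
Plugging in: x* = (4·5/29.92)² = 0.4468.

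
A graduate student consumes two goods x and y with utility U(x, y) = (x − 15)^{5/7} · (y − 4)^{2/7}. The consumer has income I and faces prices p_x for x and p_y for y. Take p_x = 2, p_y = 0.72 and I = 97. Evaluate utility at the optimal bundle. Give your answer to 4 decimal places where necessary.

V = 23.5998

MRS = (5/2)·(y−4)/(x−15). Tangency with p_x/p_y gives y−4 = (2/5)·(p_x/p_y)·(x−15).
Substituting into the budget: x* = 15 + 5/7·(I − 15·p_x − 4·p_y)/p_x, and y* = 4 + 2/7·(…)/p_y.
Discretionary income = 97 − 15·2 − 4·0.72 = 64.12; x* = 15 + 5/7·64.12/2 = 37.9; y* = 4 + 2/7·64.12/0.72 = 29.4444.
Utility at the optimum: U(37.9, 29.4444) = 23.5998.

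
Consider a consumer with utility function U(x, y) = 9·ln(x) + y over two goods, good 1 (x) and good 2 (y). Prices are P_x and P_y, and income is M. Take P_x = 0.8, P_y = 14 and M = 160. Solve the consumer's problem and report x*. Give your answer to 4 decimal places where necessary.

x* = 157.5

At the given prices: x* = 9·14/0.8 = 157.5.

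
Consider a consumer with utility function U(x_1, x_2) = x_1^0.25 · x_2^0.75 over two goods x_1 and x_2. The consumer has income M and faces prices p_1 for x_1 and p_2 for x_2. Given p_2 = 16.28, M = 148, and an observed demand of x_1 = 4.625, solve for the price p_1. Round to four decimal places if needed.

Tangency: MRS = (1/3)·x_2/x_1 = p_1/p_2.
So 0.25·p_2·x_2 = 0.75·p_1·x_1; combined with the budget, a share 0.25 of income goes to x_1.
Demand: x_1*(p_1,p_2,M) = 0.25·M/p_1 and x_2* = 0.75·M/p_2.
Set x_1* = 4.625 in the demand function and solve for p_1: p_1 = 8.

p_1 = 8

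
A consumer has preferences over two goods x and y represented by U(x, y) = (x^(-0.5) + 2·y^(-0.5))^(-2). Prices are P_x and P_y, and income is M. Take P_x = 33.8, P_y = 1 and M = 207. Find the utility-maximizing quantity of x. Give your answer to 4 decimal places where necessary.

x* = 4.1076

With the ratio pinned down, the budget gives x* = M/(P_x + P_y·(y/x)) and y* = (y/x)·x*.
Numerically y/x = 16.594511, so x* = 207/(33.8 + 1·16.594511) = 4.1076.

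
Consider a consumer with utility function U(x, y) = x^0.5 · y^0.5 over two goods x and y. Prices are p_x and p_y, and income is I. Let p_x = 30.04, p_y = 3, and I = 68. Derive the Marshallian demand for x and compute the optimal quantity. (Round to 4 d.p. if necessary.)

x* = 1.1318

MU_x/MU_y = (0.5·y)/(0.5·x); tangency sets this equal to p_x/p_y.
So 0.5·p_y·y = 0.5·p_x·x; combined with the budget, a share 0.5 of income goes to x.
Demand: x*(p_x,p_y,I) = 0.5·I/p_x and y* = 0.5·I/p_y.
At p_x=30.04, p_y=3, I=68: x* = 0.5·68/30.04 = 1.1318.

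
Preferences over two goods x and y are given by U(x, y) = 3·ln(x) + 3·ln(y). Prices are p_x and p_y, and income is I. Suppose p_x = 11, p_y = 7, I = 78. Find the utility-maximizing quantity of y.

y* = 5.5714

Demand: x*(p_x,p_y,I) = 0.5·I/p_x and y* = 0.5·I/p_y.
At p_x=11, p_y=7, I=78: y* = 0.5·78/7 = 5.5714.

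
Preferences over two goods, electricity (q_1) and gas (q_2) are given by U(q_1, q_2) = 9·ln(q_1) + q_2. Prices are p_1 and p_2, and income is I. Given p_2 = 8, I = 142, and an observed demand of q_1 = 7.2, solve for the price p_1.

p_1 = 10

MU_q_1 = 9/q_1, MU_q_2 = 1. Tangency: 9/q_1 = p_1/p_2.
So q_1*(p_1,p_2) = 9·p_2/p_1, independent of income; and q_2* = (I − 9·p_2)/p_2.
Set q_1* = 7.2 in the demand function and solve for p_1: p_1 = 10.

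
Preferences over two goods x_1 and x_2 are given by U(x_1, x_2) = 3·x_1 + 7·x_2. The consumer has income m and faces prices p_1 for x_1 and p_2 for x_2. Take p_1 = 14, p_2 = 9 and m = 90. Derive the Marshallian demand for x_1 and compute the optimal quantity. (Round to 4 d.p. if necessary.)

Perfect substitutes: compare marginal utility per dollar. 3/p_1 vs 7/p_2 → 0.2143 vs 0.7778.
x_2 gives more utility per dollar, so spend all income on x_2: x_2* = m/p_2, x_1* = 0.
Numerically: x_1* = 0, x_2* = 10.

x_1* = 0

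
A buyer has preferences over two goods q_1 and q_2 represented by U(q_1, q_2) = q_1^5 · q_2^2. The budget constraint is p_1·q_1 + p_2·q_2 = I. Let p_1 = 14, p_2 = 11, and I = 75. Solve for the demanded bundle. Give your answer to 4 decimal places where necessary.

MU_q_1/MU_q_2 = (5·q_2)/(2·q_1); tangency sets this equal to p_1/p_2.
So 5·p_2·q_2 = 2·p_1·q_1; combined with the budget, a share 5/7 of income goes to q_1.
Demand: q_1*(p_1,p_2,I) = 5/7·I/p_1 and q_2* = 2/7·I/p_2.
At p_1=14, p_2=11, I=75: q_1* = 5/7·75/14 = 3.8265, q_2* = 1.9481.

q_1* = 3.8265, q_2* = 1.9481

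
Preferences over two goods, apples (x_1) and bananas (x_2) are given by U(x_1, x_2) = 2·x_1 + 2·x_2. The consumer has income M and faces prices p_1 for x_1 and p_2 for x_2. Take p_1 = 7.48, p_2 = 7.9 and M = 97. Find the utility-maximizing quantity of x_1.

Linear utility — the consumer picks whichever good has higher MU/price: 2/7.48 = 0.2674 vs 2/7.9 = 0.2532.
x_1 gives more utility per dollar, so spend all income on x_1: x_1* = M/p_1, x_2* = 0.
Numerically: x_1* = 12.9679, x_2* = 0.

x_1* = 12.9679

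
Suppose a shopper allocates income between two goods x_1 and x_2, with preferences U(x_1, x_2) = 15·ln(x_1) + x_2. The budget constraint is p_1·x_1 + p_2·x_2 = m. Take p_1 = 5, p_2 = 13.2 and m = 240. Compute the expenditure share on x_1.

share on x_1 = 0.825

Set MRS = p_1/p_2: (15/x_1)/1 = p_1/p_2.
So x_1*(p_1,p_2) = 15·p_2/p_1, independent of income; and x_2* = (m − 15·p_2)/p_2.
At the given prices: x_1* = 15·13.2/5 = 39.6, and x_2* = 3.1818.
Expenditure on x_1: 5·39.6 = 198; share = 0.825.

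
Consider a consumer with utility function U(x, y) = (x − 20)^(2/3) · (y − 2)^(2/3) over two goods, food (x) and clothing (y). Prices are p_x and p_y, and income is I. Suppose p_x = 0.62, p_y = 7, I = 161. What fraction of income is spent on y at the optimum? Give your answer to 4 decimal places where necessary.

MRS = (y−2)/(x−20). Tangency with p_x/p_y gives y−2 = (p_x/p_y)·(x−20).
After buying the subsistence bundle (20, 2), a share 0.5 of the remaining income goes to x: x* = 20 + 0.5·(I − 20p_x − 2p_y)/p_x.
Discretionary income = 161 − 20·0.62 − 2·7 = 134.6; x* = 20 + 0.5·134.6/0.62 = 128.5484; y* = 2 + 0.5·134.6/7 = 11.6143.
Expenditure on y: 7·11.6143 = 81.3; share = 0.505.

share on y = 0.505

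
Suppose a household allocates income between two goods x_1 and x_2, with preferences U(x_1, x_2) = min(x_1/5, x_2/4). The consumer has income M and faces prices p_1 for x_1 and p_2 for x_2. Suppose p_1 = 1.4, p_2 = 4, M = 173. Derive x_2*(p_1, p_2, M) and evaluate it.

x_2* = 30.087

With perfect complements, no substitution: consume in ratio x_1:x_2 = 5:4.
Budget: p_1·x_1 + p_2·(4/5)·x_1 = M, so (5·p_1 + 4·p_2)·x_1 = 5·M.
Demand: x_1*(p_1,p_2,M) = 5·M/(5·p_1 + 4·p_2), x_2* = 4·M/(5·p_1 + 4·p_2).
Here 5·1.4 + 4·4 = 23, giving x_2* = 30.087.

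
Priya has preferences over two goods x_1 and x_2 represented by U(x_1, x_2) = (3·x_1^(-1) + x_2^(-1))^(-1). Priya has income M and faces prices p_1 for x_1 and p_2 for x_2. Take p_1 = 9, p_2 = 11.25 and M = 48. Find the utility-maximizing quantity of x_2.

Substitute x_2 = (x_2/x_1)·x_1 into the budget: x_1* = M/(p_1 + p_2·(x_2/x_1)).
Numerically x_2/x_1 = 0.516398, so x_1* = 48/(9 + 11.25·0.516398) = 3.2412 and x_2* = 0.516398·3.2412 = 1.6737.

x_2* = 1.6737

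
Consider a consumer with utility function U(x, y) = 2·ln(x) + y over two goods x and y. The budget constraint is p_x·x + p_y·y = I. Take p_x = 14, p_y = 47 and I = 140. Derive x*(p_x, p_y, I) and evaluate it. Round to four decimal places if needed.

Set MRS = p_x/p_y: (2/x)/1 = p_x/p_y.
So x*(p_x,p_y) = 2·p_y/p_x, independent of income; and y* = (I − 2·p_y)/p_y.
At the given prices: x* = 2·47/14 = 6.7143.

x* = 6.7143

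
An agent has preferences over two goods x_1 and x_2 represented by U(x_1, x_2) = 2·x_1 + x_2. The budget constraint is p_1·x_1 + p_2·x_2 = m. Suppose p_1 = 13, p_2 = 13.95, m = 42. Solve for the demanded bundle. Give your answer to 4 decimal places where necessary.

x_1* = 3.2308, x_2* = 0

x_1 gives more utility per dollar, so spend all income on x_1: x_1* = m/p_1, x_2* = 0.
Numerically: x_1* = 3.2308, x_2* = 0.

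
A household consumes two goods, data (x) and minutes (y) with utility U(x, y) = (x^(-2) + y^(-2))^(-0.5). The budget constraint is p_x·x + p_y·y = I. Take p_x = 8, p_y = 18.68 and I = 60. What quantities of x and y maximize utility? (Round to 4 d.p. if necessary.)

MU_x ∝ x^(-3), MU_y ∝ y^(-3), so MRS = (y/x)^(3) = p_x/p_y.
Hence y/x = (p_x/p_y)^(1/(3)), i.e. raised to the 1/3 power.
With the ratio pinned down, the budget gives x* = I/(p_x + p_y·(y/x)) and y* = (y/x)·x*.
Numerically y/x = 0.753768, so x* = 60/(8 + 18.68·0.753768) = 2.7173 and y* = 0.753768·2.7173 = 2.0482.

x* = 2.7173, y* = 2.0482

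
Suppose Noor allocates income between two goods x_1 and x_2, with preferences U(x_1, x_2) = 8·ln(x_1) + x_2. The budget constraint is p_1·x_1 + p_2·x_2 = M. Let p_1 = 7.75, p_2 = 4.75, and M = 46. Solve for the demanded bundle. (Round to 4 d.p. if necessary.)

Set MRS = p_1/p_2: (8/x_1)/1 = p_1/p_2.
So x_1*(p_1,p_2) = 8·p_2/p_1, independent of income; and x_2* = (M − 8·p_2)/p_2.
At the given prices: x_1* = 8·4.75/7.75 = 4.9032, and x_2* = 1.6842.

x_1* = 4.9032, x_2* = 1.6842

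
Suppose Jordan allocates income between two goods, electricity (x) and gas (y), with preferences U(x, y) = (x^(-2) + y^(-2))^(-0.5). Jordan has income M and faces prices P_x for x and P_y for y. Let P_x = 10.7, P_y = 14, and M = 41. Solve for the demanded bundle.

MU_x ∝ x^(-3), MU_y ∝ y^(-3), so MRS = (y/x)^(3) = P_x/P_y.
Solve for the ratio: y/x = [P_x/P_y]^(1/3).
Substitute y = (y/x)·x into the budget: x* = M/(P_x + P_y·(y/x)).
Numerically y/x = 0.914293, so x* = 41/(10.7 + 14·0.914293) = 1.7447 and y* = 0.914293·1.7447 = 1.5951.

x* = 1.7447, y* = 1.5951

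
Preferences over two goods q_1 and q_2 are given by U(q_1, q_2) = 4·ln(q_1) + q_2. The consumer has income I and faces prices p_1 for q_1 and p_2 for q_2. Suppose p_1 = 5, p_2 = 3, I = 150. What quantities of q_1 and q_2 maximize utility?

MU_q_1 = 4/q_1, MU_q_2 = 1. Tangency: 4/q_1 = p_1/p_2.
So q_1*(p_1,p_2) = 4·p_2/p_1, independent of income; and q_2* = (I − 4·p_2)/p_2.
At the given prices: q_1* = 4·3/5 = 2.4, and q_2* = 46.

q_1* = 2.4, q_2* = 46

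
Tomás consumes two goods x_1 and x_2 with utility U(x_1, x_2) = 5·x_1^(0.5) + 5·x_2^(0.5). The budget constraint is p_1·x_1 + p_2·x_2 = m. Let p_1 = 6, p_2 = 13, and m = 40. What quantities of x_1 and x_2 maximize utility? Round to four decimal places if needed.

From the CES first-order condition, (x_2/x_1)^(0.5) = p_1/p_2.
Solve for the ratio: x_2/x_1 = [p_1/p_2]^(2).
Substitute x_2 = (x_2/x_1)·x_1 into the budget: x_1* = m/(p_1 + p_2·(x_2/x_1)).
Numerically x_2/x_1 = 0.213018, so x_1* = 40/(6 + 13·0.213018) = 4.5614 and x_2* = 0.213018·4.5614 = 0.9717.

x_1* = 4.5614, x_2* = 0.9717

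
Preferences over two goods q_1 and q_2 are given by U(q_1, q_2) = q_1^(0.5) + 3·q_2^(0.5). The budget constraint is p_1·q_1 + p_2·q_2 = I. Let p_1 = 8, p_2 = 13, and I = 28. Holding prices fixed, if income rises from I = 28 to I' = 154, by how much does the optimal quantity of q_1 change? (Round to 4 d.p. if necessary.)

From the CES first-order condition, (1/3)·(q_2/q_1)^(0.5) = p_1/p_2.
Hence q_2/q_1 = (3·p_1/p_2)^(1/(0.5)), i.e. raised to the 2 power.
With the ratio pinned down, the budget gives q_1* = I/(p_1 + p_2·(q_2/q_1)) and q_2* = (q_2/q_1)·q_1*.
Numerically q_2/q_1 = 3.408284, so q_1* = 28/(8 + 13·3.408284) = 0.5353.
At I' = 154: q_1* = 2.9441. Change: 2.9441 − 0.5353 = 2.4088.

Δq_1* = 2.4088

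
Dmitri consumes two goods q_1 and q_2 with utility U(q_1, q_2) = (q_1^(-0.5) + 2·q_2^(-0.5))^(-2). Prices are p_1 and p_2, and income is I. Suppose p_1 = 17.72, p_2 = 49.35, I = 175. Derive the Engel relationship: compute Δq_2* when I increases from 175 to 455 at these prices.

Δq_2* = 3.919

From the CES first-order condition, (1/2)·(q_2/q_1)^(1.5) = p_1/p_2.
Hence q_2/q_1 = (2·p_1/p_2)^(1/(1.5)), i.e. raised to the 2/3 power.
Substitute q_2 = (q_2/q_1)·q_1 into the budget: q_1* = I/(p_1 + p_2·(q_2/q_1)).
Numerically q_2/q_1 = 0.801932, so q_1* = 175/(17.72 + 49.35·0.801932) = 3.0543 and q_2* = 0.801932·3.0543 = 2.4494.
At I' = 455: q_2* = 6.3684. Change: 6.3684 − 2.4494 = 3.919.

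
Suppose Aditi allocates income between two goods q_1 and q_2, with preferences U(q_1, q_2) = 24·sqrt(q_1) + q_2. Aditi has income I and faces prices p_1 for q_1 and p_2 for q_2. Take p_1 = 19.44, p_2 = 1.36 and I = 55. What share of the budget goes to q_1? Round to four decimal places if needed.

share on q_1 = 0.2491

MU_q_1 = 12/√q_1, MU_q_2 = 1. Tangency: 12/√q_1 = p_1/p_2.
Thus q_1* = (12·p_2/p_1)² — independent of I — with the rest of income spent on q_2.
Plugging in: q_1* = (12·1.36/19.44)² = 0.7048, q_2* = 30.3671.
Expenditure on q_1: 19.44·0.7048 = 13.7007; share = 0.2491.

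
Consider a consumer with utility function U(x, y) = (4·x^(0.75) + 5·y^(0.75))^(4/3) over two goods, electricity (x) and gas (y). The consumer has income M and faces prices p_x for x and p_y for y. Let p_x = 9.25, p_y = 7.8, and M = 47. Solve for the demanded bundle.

MRS = MU_x/MU_y = (4/5)·(y/x)^(0.25). Set equal to p_x/p_y.
Hence y/x = ((5/4)·p_x/p_y)^(1/(0.25)), i.e. raised to the 4 power.
With the ratio pinned down, the budget gives x* = M/(p_x + p_y·(y/x)) and y* = (y/x)·x*.
Numerically y/x = 4.828682, so x* = 47/(9.25 + 7.8·4.828682) = 1.0018 and y* = 4.828682·1.0018 = 4.8376.

x* = 1.0018, y* = 4.8376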